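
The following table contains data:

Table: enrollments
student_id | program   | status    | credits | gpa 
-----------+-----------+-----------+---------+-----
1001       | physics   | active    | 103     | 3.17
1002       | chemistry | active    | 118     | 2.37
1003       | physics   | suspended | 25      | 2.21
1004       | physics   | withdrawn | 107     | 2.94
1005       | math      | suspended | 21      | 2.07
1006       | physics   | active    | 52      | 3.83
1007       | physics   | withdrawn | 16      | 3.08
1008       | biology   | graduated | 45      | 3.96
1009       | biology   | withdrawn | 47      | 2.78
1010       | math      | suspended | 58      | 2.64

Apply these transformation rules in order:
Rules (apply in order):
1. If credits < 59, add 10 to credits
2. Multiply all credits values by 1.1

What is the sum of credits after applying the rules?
728.2

Step 1: Apply Rule 1 - Add 10 to records with credits < 59
  - 7 records affected: 264 + (7 × 10) = 334
  - Unaffected records: 328
  - Sum after Rule 1: 662
Step 2: Apply Rule 2 - Multiply all by 1.1
  - 662 × 1.1 = 728.2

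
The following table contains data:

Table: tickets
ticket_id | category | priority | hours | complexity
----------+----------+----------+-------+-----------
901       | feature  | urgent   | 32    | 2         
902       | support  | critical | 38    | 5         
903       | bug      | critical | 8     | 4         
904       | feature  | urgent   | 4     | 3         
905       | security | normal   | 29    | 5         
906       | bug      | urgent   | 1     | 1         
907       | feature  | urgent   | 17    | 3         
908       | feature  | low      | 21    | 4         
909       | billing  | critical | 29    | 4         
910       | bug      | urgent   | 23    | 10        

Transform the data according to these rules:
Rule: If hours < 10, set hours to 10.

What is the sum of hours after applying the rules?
219

Step 1: 3 records have hours < 10
Step 2: These records originally summed to 13
Step 3: After setting to minimum: 3 × 10 = 30
Step 4: Unaffected records sum: 189
Step 5: Final sum = 30 + 189 = 219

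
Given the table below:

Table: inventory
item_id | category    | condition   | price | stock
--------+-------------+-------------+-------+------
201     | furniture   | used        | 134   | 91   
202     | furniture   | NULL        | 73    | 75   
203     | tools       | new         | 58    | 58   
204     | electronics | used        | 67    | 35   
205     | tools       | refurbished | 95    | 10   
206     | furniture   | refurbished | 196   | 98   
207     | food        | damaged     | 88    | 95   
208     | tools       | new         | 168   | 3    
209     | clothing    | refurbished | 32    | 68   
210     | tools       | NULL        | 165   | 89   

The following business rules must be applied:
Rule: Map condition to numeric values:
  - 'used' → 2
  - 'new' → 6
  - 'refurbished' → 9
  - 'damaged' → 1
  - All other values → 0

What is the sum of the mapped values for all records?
44

Step 1: Apply mapping to each record
Step 2: Count by status:
  'used': 2 records × 2 = 4
  'new': 2 records × 6 = 12
  'refurbished': 3 records × 9 = 27
  'damaged': 1 records × 1 = 1
Step 3: Sum all mapped values = 44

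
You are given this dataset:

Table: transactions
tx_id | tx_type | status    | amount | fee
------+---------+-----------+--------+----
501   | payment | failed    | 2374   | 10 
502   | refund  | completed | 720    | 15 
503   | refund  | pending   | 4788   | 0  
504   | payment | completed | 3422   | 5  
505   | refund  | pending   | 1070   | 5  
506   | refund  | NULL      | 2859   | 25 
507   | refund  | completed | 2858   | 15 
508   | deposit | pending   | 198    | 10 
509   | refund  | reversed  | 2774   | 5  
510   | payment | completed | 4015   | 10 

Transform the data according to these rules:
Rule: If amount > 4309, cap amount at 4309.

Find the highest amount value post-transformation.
4309

Step 1: Original maximum amount = 4788
Step 2: Apply cap at 4309
Step 3: 1 records had amount > 4309 and were capped
Step 4: Maximum after transformation = 4309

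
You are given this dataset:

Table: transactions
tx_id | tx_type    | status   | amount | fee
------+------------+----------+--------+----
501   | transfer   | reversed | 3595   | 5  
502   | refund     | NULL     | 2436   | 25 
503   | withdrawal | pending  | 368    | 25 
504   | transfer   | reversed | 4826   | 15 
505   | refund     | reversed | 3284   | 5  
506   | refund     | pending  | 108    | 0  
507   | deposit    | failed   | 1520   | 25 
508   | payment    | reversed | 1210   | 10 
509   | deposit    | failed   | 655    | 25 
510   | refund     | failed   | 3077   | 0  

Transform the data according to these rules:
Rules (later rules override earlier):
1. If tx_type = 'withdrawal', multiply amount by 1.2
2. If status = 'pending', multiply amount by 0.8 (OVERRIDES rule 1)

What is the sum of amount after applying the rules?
20983.8

Step 1: Rule 2 takes priority for records with status = 'pending'
  - 2 records: 476 × 0.8 = 380.8
Step 2: Rule 1 applies to remaining records with tx_type = 'withdrawal'
  - 0 records: 0 × 1.2 = 0.0
Step 3: Other records unchanged: 20603
Step 4: Final sum = 380.8 + 0.0 + 20603 = 20983.8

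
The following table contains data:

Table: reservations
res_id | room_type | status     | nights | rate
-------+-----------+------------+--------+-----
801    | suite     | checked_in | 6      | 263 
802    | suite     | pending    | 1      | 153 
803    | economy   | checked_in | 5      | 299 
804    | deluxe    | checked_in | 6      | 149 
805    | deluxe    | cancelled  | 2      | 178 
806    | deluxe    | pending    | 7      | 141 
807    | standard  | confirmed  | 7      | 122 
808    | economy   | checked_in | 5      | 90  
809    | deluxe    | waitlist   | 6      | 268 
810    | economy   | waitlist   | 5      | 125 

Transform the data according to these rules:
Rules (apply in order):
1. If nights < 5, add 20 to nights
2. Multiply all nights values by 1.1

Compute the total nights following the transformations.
99.0

Step 1: Apply Rule 1 - Add 20 to records with nights < 5
  - 2 records affected: 3 + (2 × 20) = 43
  - Unaffected records: 47
  - Sum after Rule 1: 90
Step 2: Apply Rule 2 - Multiply all by 1.1
  - 90 × 1.1 = 99.0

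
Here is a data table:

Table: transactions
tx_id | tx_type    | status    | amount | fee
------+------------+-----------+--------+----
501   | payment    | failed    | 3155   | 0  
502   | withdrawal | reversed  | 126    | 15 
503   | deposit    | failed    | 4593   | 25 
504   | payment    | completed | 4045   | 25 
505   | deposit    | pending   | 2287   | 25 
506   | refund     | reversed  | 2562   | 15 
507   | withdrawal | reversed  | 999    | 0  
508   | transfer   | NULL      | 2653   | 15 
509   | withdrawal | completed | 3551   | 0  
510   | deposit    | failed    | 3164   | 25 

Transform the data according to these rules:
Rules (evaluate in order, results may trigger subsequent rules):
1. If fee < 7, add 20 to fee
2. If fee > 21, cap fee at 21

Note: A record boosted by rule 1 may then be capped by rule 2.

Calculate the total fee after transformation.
189

Step 1: Apply rule 1 to records with fee < 7
  - 3 records get bonus of 20
  - Of these, 0 records then exceed 21 and get capped
Step 2: Apply rule 2 to records with fee > 21
  - 4 records (original) are capped
Step 3: Calculate final sum = 189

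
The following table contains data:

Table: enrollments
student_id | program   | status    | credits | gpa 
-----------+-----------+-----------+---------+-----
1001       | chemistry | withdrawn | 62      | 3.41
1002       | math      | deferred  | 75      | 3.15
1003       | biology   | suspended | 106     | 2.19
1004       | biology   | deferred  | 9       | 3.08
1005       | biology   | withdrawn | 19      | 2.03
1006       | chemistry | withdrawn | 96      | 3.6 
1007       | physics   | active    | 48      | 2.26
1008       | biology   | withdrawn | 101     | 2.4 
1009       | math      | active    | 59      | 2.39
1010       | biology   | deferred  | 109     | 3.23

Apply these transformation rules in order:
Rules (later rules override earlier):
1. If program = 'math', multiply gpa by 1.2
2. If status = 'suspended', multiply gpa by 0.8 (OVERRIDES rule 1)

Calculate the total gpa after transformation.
28.41

Step 1: Rule 2 takes priority for records with status = 'suspended'
  - 1 records: 2.19 × 0.8 = 1.75
Step 2: Rule 1 applies to remaining records with program = 'math'
  - 2 records: 5.54 × 1.2 = 6.65
Step 3: Other records unchanged: 20.01
Step 4: Final sum = 1.75 + 6.65 + 20.01 = 28.41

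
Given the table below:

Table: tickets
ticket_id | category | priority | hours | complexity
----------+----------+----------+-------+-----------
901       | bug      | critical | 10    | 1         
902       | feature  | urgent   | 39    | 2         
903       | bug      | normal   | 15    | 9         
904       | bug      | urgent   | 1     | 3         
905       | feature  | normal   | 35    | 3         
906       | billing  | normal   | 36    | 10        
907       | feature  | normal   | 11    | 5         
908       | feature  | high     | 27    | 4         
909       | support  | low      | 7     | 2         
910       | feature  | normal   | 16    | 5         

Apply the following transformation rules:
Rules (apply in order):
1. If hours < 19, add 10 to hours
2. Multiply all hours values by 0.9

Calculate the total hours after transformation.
231.3

Step 1: Apply Rule 1 - Add 10 to records with hours < 19
  - 6 records affected: 60 + (6 × 10) = 120
  - Unaffected records: 137
  - Sum after Rule 1: 257
Step 2: Apply Rule 2 - Multiply all by 0.9
  - 257 × 0.9 = 231.3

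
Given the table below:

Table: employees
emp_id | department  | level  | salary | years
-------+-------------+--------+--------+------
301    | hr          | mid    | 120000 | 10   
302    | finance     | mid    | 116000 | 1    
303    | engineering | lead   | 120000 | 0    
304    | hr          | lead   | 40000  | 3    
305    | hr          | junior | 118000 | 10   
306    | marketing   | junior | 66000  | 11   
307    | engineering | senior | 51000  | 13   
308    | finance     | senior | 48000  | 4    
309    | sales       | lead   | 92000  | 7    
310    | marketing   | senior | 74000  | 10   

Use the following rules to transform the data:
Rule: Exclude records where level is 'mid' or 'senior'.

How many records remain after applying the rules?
5

Step 1: Count records to exclude
  - 2 (mid) + 3 (senior) = 5 records
Step 2: Total records: 10
Step 3: Remaining = 10 - 5 = 5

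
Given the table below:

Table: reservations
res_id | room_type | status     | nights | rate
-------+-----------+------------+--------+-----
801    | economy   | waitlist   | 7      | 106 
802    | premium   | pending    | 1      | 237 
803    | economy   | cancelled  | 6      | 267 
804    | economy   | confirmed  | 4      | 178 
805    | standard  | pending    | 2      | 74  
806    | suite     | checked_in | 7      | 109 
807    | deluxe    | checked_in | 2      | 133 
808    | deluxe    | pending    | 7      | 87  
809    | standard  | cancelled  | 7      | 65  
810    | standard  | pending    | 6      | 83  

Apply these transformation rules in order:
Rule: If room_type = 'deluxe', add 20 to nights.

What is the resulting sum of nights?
89

Step 1: Count records where room_type = 'deluxe': 2
Step 2: Total bonus added: 2 × 20 = 40
Step 3: Original sum of nights: 49
Step 4: Final sum = 49 + 40 = 89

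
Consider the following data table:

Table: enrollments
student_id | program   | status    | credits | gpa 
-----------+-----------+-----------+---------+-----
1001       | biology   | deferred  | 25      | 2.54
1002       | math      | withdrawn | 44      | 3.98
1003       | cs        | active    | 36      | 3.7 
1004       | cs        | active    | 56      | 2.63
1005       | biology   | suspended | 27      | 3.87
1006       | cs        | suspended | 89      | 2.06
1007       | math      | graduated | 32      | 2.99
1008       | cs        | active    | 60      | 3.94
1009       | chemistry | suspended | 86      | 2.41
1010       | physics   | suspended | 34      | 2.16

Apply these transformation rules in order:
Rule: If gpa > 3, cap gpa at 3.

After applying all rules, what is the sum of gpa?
26.79

Step 1: 4 records have gpa > 3
Step 2: These records originally summed to 15.49
Step 3: After capping: 4 × 3 = 12
Step 4: Unaffected records sum: 14.79
Step 5: Final sum = 12 + 14.79 = 26.79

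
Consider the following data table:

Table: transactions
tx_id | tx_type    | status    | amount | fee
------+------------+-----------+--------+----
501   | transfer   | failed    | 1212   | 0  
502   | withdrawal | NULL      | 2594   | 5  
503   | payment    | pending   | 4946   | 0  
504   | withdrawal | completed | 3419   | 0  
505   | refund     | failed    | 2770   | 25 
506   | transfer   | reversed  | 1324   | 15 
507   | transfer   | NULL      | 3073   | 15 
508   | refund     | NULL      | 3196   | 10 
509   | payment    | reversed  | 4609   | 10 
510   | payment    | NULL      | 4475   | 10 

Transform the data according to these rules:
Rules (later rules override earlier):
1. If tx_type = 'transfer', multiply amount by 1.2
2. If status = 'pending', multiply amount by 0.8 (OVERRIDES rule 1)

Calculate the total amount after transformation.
31750.6

Step 1: Rule 2 takes priority for records with status = 'pending'
  - 1 records: 4946 × 0.8 = 3956.8
Step 2: Rule 1 applies to remaining records with tx_type = 'transfer'
  - 3 records: 5609 × 1.2 = 6730.8
Step 3: Other records unchanged: 21063
Step 4: Final sum = 3956.8 + 6730.8 + 21063 = 31750.6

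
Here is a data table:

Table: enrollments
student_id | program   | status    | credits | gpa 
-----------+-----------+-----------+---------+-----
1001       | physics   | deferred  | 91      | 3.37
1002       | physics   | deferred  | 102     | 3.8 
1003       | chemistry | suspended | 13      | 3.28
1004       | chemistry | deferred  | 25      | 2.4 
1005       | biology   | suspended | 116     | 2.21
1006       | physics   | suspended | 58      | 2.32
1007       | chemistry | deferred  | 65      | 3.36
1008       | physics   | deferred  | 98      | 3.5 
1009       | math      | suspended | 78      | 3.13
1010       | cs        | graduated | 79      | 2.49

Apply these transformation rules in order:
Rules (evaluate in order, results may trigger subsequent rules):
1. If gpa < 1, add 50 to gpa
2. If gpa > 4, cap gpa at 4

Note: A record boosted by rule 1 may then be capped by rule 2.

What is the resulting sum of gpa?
29.86

Step 1: Apply rule 1 to records with gpa < 1
  - 0 records get bonus of 50
  - Of these, 0 records then exceed 4 and get capped
Step 2: Apply rule 2 to records with gpa > 4
  - 0 records (original) are capped
Step 3: Calculate final sum = 29.86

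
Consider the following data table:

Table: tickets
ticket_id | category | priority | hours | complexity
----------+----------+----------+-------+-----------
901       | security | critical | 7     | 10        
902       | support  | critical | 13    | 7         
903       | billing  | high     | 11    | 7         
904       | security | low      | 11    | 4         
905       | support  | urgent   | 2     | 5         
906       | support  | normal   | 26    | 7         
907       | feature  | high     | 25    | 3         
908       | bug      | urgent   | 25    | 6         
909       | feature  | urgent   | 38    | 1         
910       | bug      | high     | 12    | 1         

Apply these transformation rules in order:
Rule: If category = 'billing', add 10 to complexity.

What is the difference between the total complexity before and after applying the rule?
10

Step 1: Original sum of complexity = 51
Step 2: 1 records have category = 'billing'
Step 3: Each affected record changes by 10
Step 4: Total change = 1 × 10 = 10
Step 5: New sum = 51 + 10 = 61
Step 6: Difference = |61 - 51| = 10
        (Sum increased by 10)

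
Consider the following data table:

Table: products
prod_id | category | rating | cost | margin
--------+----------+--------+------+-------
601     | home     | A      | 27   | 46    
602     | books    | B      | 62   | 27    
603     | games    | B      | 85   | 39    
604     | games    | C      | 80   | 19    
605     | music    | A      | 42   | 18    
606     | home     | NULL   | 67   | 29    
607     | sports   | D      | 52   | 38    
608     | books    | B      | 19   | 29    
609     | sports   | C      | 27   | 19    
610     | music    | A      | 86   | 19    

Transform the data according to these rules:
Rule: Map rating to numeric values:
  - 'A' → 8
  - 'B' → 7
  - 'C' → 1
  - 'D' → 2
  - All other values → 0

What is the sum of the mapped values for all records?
49

Step 1: Apply mapping to each record
Step 2: Count by status:
  'A': 3 records × 8 = 24
  'B': 3 records × 7 = 21
  'C': 2 records × 1 = 2
  'D': 1 records × 2 = 2
Step 3: Sum all mapped values = 49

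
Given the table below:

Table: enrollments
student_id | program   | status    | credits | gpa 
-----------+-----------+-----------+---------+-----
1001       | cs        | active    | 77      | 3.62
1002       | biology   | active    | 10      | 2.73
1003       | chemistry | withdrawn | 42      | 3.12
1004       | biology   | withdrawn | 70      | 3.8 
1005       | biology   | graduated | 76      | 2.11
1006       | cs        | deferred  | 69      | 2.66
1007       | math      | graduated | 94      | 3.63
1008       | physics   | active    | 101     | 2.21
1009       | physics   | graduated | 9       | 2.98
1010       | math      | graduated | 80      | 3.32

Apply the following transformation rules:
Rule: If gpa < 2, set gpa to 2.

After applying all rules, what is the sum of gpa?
30.18

Step 1: 0 records have gpa < 2
Step 2: These records originally summed to 0
Step 3: After setting to minimum: 0 × 2 = 0
Step 4: Unaffected records sum: 30.18
Step 5: Final sum = 0 + 30.18 = 30.18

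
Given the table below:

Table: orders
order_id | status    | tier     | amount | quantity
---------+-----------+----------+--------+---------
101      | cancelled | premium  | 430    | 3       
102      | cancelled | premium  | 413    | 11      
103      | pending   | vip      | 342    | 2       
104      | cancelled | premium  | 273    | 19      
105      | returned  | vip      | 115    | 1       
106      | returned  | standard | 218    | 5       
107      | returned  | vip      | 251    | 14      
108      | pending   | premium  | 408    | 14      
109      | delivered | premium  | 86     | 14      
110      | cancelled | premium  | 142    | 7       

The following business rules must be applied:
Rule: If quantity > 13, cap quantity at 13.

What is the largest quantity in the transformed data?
13

Step 1: Original maximum quantity = 19
Step 2: Apply cap at 13
Step 3: 4 records had quantity > 13 and were capped
Step 4: Maximum after transformation = 13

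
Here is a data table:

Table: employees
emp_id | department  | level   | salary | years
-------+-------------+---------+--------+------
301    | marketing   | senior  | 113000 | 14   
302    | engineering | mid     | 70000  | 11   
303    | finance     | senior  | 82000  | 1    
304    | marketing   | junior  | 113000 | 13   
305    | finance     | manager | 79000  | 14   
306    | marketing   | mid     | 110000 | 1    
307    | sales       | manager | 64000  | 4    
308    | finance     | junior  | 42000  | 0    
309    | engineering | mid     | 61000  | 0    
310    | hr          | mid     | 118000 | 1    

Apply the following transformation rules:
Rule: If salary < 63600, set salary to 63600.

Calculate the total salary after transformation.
876200

Step 1: 2 records have salary < 63600
Step 2: These records originally summed to 103000
Step 3: After setting to minimum: 2 × 63600 = 127200
Step 4: Unaffected records sum: 749000
Step 5: Final sum = 127200 + 749000 = 876200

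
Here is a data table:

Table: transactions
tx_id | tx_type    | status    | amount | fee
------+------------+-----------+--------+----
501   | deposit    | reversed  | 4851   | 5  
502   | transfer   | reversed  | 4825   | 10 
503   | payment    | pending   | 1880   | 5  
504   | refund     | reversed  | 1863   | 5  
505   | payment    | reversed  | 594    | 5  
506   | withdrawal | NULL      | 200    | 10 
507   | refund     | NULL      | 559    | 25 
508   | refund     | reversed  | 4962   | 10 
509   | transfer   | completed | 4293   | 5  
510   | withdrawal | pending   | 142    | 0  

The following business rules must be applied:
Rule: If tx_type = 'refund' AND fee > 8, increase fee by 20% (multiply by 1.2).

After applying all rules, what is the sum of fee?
87.0

Step 1: Find records where tx_type = 'refund' AND fee > 8
Step 2: 2 records match, summing to 35
Step 3: After multiplier: 35 × 1.2 = 42.0
Step 4: Unaffected records sum: 45
Step 5: Final sum = 42.0 + 45 = 87.0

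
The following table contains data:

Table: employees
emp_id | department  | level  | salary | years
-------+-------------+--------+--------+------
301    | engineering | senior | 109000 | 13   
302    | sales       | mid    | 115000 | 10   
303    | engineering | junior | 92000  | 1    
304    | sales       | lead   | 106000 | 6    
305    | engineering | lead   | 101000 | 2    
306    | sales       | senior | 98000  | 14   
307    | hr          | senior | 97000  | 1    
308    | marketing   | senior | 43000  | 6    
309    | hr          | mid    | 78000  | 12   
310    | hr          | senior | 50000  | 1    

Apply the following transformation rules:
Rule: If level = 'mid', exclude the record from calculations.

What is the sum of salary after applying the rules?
696000

Step 1: Identify records where level = 'mid'
Step 2: The excluded records sum to 193000
Step 3: Original total salary = 889000
Step 4: Remaining total = 889000 - 193000 = 696000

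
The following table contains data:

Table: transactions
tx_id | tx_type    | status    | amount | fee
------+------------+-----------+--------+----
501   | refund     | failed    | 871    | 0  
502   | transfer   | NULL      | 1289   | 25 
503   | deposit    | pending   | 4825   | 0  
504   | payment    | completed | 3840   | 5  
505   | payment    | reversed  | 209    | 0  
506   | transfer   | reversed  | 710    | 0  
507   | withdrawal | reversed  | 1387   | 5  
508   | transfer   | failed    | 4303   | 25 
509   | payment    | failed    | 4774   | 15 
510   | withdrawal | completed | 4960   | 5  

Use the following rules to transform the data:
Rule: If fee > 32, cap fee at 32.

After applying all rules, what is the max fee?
25

Step 1: Original maximum fee = 25
Step 2: Check cap of 32 against maximum
Step 3: No records exceed the cap (max 25 <= cap 32), so no capping applies
Step 4: Maximum after transformation = 25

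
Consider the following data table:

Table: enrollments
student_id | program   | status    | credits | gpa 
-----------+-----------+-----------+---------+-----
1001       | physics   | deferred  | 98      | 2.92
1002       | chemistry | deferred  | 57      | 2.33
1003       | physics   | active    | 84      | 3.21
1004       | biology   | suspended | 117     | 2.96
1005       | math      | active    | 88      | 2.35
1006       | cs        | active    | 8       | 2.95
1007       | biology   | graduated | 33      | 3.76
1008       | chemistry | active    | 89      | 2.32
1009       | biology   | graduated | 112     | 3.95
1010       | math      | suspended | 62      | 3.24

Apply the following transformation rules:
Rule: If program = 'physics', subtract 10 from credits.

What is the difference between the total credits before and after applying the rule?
20

Step 1: Original sum of credits = 748
Step 2: 2 records have program = 'physics'
Step 3: Each affected record changes by -10
Step 4: Total change = 2 × -10 = -20
Step 5: New sum = 748 + -20 = 728
Step 6: Difference = |728 - 748| = 20
        (Sum decreased by 20)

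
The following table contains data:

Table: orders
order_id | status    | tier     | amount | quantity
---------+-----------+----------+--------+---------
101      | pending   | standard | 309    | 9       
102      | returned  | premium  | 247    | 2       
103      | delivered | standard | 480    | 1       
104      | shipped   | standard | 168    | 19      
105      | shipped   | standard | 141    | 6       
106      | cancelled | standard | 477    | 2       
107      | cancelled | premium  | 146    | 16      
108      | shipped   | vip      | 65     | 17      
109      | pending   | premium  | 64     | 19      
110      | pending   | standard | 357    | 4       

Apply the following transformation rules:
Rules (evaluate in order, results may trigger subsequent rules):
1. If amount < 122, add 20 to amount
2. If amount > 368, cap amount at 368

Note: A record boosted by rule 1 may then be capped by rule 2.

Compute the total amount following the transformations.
2273

Step 1: Apply rule 1 to records with amount < 122
  - 2 records get bonus of 20
  - Of these, 0 records then exceed 368 and get capped
Step 2: Apply rule 2 to records with amount > 368
  - 2 records (original) are capped
Step 3: Calculate final sum = 2273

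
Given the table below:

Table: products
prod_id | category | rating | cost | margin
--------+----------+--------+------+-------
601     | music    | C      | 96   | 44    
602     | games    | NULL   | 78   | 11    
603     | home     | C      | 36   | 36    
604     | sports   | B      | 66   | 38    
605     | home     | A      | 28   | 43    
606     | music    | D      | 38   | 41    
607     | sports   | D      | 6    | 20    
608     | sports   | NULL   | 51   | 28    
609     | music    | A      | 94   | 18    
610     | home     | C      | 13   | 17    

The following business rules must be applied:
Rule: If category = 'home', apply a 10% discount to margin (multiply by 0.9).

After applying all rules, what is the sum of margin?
286.4

Step 1: Records with category = 'home' have total margin = 96
Step 2: Apply multiplier: 96 × 0.9 = 86.4
Step 3: Other records total: 200
Step 4: Final sum = 86.4 + 200 = 286.4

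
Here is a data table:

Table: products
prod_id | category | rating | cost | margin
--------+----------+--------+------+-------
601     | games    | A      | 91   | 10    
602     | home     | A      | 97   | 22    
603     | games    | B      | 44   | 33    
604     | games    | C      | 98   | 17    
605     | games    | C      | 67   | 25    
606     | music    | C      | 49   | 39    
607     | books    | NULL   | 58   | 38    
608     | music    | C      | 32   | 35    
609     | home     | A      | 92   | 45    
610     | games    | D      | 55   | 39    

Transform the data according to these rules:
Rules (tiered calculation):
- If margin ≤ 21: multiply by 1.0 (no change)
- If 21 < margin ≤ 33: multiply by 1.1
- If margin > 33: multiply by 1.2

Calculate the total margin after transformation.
350.2

Step 1: Tier 1 (margin ≤ 21): 2 records, sum = 27 × 1.0 = 27.0
Step 2: Tier 2 (21 < margin ≤ 33): 3 records, sum = 80 × 1.1 = 88.0
Step 3: Tier 3 (margin > 33): 5 records, sum = 196 × 1.2 = 235.2
Step 4: Final sum = 27.0 + 88.0 + 235.2 = 350.2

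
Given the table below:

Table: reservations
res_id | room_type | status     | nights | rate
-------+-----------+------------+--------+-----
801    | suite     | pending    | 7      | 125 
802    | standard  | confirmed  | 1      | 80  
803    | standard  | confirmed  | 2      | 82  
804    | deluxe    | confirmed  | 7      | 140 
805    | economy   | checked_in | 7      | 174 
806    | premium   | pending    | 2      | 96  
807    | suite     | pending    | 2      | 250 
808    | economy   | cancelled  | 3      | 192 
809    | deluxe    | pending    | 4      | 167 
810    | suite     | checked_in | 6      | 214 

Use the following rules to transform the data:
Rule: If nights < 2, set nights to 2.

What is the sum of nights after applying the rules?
42

Step 1: 1 records have nights < 2
Step 2: These records originally summed to 1
Step 3: After setting to minimum: 1 × 2 = 2
Step 4: Unaffected records sum: 40
Step 5: Final sum = 2 + 40 = 42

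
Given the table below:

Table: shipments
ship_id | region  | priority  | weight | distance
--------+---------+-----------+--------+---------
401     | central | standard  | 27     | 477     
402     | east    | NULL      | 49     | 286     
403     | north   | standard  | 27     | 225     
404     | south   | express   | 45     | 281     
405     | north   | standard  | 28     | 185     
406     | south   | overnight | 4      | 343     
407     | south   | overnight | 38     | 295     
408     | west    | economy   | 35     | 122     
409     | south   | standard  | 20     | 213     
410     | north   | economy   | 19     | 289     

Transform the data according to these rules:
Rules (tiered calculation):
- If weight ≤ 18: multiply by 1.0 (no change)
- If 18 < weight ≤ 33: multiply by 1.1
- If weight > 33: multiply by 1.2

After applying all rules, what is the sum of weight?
337.5

Step 1: Tier 1 (weight ≤ 18): 1 records, sum = 4 × 1.0 = 4.0
Step 2: Tier 2 (18 < weight ≤ 33): 5 records, sum = 121 × 1.1 = 133.1
Step 3: Tier 3 (weight > 33): 4 records, sum = 167 × 1.2 = 200.4
Step 4: Final sum = 4.0 + 133.1 + 200.4 = 337.5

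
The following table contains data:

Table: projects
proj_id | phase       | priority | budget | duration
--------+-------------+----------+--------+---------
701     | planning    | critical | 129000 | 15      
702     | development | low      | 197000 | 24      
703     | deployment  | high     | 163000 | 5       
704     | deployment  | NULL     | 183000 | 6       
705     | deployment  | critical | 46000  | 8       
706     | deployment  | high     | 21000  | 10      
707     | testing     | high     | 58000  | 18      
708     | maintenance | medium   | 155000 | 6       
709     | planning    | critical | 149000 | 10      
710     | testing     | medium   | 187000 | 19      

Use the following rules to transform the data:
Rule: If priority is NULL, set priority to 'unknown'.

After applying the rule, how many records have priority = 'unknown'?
1

Step 1: Count records where priority IS NULL
Step 2: Found 1 records with NULL priority
Step 3: These records will have priority set to 'unknown'
Step 4: Records already having priority = 'unknown': 0
Step 5: Answer: 1 + 0 = 1 records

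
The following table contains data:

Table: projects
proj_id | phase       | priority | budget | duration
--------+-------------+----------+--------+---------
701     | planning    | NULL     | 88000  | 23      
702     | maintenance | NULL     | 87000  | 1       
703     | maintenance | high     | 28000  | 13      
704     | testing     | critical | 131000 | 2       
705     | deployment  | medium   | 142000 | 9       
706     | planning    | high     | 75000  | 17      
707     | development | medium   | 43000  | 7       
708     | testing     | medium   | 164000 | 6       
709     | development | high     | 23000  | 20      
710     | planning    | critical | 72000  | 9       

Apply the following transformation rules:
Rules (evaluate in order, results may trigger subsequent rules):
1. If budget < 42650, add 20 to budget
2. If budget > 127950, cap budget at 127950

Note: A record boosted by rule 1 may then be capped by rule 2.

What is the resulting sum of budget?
799890

Step 1: Apply rule 1 to records with budget < 42650
  - 2 records get bonus of 20
  - Of these, 0 records then exceed 127950 and get capped
Step 2: Apply rule 2 to records with budget > 127950
  - 3 records (original) are capped
Step 3: Calculate final sum = 799890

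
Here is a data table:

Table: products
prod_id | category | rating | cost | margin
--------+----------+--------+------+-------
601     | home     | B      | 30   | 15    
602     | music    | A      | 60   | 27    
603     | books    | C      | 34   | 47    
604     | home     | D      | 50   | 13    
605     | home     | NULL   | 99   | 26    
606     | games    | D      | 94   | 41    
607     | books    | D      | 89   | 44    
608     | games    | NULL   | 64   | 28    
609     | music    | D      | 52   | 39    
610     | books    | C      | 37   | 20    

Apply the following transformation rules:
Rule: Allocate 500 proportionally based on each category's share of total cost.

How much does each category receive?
books: 131.36, games: 129.72, home: 146.96, music: 91.95

Step 1: Calculate total cost = 609
Step 2: Calculate each category's proportion:
  books: 160/609 = 26.27% → 131.36
  games: 158/609 = 25.94% → 129.72
  home: 179/609 = 29.39% → 146.96
  music: 112/609 = 18.39% → 91.95
Step 3: Verify: sum of allocations ≈ 500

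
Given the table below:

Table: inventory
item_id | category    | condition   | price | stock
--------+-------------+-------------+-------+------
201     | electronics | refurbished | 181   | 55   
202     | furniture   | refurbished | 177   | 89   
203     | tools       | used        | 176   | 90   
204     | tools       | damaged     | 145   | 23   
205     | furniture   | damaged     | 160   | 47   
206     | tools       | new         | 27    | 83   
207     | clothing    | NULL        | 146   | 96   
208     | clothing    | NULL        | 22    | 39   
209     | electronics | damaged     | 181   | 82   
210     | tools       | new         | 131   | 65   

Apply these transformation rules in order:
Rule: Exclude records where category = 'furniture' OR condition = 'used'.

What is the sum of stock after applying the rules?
443

Step 1: Find records where category = 'furniture' OR condition = 'used'
Step 2: 3 records match, summing to 226
Step 3: Original sum: 669
Step 4: Remaining sum = 669 - 226 = 443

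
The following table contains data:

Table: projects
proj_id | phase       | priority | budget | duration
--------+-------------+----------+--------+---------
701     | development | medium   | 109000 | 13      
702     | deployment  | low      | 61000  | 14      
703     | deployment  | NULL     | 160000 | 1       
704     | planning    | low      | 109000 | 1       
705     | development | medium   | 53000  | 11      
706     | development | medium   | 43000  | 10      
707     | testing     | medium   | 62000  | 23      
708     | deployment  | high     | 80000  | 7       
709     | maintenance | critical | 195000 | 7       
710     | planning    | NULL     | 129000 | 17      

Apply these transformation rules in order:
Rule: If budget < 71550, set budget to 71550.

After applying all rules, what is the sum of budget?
1068200

Step 1: 4 records have budget < 71550
Step 2: These records originally summed to 219000
Step 3: After setting to minimum: 4 × 71550 = 286200
Step 4: Unaffected records sum: 782000
Step 5: Final sum = 286200 + 782000 = 1068200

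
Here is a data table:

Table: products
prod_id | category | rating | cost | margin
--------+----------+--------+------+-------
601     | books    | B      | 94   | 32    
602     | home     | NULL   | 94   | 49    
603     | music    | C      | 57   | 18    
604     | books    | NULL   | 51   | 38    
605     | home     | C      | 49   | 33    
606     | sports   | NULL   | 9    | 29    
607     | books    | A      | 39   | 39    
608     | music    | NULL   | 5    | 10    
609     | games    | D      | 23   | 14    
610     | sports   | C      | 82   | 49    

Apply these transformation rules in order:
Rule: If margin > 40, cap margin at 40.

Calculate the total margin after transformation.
293

Step 1: 2 records have margin > 40
Step 2: These records originally summed to 98
Step 3: After capping: 2 × 40 = 80
Step 4: Unaffected records sum: 213
Step 5: Final sum = 80 + 213 = 293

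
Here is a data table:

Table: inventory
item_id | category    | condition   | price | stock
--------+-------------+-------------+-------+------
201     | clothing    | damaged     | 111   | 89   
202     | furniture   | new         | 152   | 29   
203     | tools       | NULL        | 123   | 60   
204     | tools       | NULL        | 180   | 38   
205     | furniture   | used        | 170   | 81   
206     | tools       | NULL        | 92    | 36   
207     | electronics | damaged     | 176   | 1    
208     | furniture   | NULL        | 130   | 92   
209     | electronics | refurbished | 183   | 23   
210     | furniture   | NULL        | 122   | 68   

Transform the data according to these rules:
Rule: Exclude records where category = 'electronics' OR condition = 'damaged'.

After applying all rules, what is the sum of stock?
404

Step 1: Find records where category = 'electronics' OR condition = 'damaged'
Step 2: 3 records match, summing to 113
Step 3: Original sum: 517
Step 4: Remaining sum = 517 - 113 = 404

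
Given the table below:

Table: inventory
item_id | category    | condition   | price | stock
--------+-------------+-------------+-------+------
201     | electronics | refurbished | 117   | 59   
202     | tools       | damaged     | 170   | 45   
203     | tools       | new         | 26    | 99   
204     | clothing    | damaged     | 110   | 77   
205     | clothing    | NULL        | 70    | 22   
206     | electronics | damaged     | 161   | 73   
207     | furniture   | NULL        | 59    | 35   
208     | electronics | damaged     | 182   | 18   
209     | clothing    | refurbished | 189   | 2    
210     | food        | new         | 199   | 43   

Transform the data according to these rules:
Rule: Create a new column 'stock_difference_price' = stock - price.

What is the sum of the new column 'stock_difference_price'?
-810

Step 1: For each record, compute stock - price
Example calculations:
  59 - 117 = -58
  45 - 170 = -125
  99 - 26 = 73
  ...
Step 2: Sum all derived values
Step 3: Total = -810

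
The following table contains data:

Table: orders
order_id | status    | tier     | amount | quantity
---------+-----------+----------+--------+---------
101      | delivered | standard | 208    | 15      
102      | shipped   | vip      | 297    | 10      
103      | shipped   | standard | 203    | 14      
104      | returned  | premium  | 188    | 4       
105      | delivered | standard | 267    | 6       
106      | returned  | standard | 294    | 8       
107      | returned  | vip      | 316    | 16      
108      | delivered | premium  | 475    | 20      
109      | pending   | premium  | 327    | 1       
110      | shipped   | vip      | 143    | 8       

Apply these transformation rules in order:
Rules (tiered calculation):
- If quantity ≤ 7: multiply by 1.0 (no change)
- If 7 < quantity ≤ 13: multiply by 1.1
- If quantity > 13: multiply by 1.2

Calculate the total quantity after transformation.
117.6

Step 1: Tier 1 (quantity ≤ 7): 3 records, sum = 11 × 1.0 = 11.0
Step 2: Tier 2 (7 < quantity ≤ 13): 3 records, sum = 26 × 1.1 = 28.6
Step 3: Tier 3 (quantity > 13): 4 records, sum = 65 × 1.2 = 78.0
Step 4: Final sum = 11.0 + 28.6 + 78.0 = 117.6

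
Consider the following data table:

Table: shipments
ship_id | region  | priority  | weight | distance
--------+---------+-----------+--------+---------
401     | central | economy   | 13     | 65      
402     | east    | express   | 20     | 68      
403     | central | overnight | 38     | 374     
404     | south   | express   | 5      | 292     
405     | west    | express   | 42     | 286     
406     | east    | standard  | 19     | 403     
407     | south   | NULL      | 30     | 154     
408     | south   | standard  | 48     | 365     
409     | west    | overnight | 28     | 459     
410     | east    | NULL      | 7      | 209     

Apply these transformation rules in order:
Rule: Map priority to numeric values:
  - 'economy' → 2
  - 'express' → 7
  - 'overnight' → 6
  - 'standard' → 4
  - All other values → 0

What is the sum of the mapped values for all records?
43

Step 1: Apply mapping to each record
Step 2: Count by status:
  'economy': 1 records × 2 = 2
  'express': 3 records × 7 = 21
  'overnight': 2 records × 6 = 12
  'standard': 2 records × 4 = 8
Step 3: Sum all mapped values = 43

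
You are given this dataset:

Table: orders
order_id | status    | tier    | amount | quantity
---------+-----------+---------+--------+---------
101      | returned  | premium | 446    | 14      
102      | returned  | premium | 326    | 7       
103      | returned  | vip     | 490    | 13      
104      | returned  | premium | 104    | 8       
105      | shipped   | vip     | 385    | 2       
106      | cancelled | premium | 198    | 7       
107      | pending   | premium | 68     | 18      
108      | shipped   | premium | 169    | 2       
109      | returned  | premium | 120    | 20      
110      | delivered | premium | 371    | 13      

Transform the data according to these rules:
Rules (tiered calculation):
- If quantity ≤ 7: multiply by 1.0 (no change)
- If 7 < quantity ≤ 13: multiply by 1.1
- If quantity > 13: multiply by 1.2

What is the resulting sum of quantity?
117.8

Step 1: Tier 1 (quantity ≤ 7): 4 records, sum = 18 × 1.0 = 18.0
Step 2: Tier 2 (7 < quantity ≤ 13): 3 records, sum = 34 × 1.1 = 37.4
Step 3: Tier 3 (quantity > 13): 3 records, sum = 52 × 1.2 = 62.4
Step 4: Final sum = 18.0 + 37.4 + 62.4 = 117.8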